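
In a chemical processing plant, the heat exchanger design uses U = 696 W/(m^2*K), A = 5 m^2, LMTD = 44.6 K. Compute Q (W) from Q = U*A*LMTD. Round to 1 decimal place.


Q = U * A * LMTD
Q = 696 * 5 * 44.6
Q = 155208.0 W


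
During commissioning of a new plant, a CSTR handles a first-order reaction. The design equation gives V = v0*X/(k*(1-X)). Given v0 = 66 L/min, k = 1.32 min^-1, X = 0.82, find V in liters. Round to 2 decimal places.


V = v0 * X / (k * (1 - X))
V = 66 * 0.82 / (1.32 * (1 - 0.82))
V = 54.12 / (1.32 * 0.18)
V = 54.12 / 0.2376
V = 227.78 L


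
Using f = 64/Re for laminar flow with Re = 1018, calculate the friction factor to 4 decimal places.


f = 64 / Re
f = 64 / 1018
f = 0.0629


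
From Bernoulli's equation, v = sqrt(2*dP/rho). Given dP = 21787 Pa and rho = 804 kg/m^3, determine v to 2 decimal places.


v = sqrt(2*dP/rho)
v = sqrt(2*21787/804)
v = sqrt(54.196517)
v = 7.36 m/s


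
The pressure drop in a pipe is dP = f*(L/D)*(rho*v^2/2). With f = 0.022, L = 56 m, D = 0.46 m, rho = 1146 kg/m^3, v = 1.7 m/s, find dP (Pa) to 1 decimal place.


dP = f * (L/D) * (rho*v^2/2)
dP = 0.022 * (56/0.46) * (1146*1.7^2/2)
L/D = 121.73913043
rho*v^2/2 = 1146*2.89/2 = 1655.97
dP = 0.022 * 121.73913043 * 1655.97
dP = 4435.1 Pa


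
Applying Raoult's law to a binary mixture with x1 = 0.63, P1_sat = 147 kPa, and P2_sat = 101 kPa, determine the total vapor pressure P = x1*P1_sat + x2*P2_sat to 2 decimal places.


P = x1*P1_sat + x2*P2_sat
x2 = 1 - x1 = 1 - 0.63 = 0.37
P = 0.63*147 + 0.37*101
P = 92.61 + 37.37
P = 129.98 kPa


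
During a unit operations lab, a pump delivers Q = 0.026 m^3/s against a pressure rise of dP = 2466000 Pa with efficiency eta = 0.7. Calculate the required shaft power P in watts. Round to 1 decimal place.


P = Q * dP / eta
P = 0.026 * 2466000 / 0.7
P = 64116.0 / 0.7
P = 91594.3 W


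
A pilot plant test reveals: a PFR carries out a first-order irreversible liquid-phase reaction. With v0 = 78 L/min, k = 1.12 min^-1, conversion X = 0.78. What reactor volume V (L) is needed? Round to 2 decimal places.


V = (v0/k) * ln(1/(1-X))
V = (78/1.12) * ln(1/(1-0.78))
V = 69.642857 * ln(4.545455)
V = 69.642857 * 1.514128
V = 105.45 L


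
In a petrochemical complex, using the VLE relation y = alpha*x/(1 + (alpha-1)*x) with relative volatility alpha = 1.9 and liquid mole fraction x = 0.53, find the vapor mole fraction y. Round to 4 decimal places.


y = alpha*x / (1 + (alpha-1)*x)
y = 1.9*0.53 / (1 + (1.9-1)*0.53)
y = 1.007 / (1 + 0.477)
y = 1.007 / 1.477
y = 0.6818


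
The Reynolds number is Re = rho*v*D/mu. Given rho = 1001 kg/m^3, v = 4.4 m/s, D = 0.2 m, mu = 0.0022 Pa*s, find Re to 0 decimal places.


Re = rho * v * D / mu
Re = 1001 * 4.4 * 0.2 / 0.0022
Re = 880.88 / 0.0022
Re = 400400


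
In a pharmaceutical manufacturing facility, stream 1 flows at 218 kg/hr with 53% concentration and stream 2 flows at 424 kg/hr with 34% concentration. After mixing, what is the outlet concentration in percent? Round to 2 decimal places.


Mass balance on solute: F1*x1 + F2*x2 = F3*x3
F3 = F1 + F2 = 218 + 424 = 642 kg/hr
x3 = (F1*x1 + F2*x2)/F3
x3 = (218*0.53 + 424*0.34) / 642
x3 = 40.45%


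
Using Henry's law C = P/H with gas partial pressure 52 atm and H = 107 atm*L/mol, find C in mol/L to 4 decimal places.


C = P / H
C = 52 / 107
C = 0.4860 mol/L


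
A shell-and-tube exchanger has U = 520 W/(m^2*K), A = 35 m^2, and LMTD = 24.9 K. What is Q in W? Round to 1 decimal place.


Q = U * A * LMTD
Q = 520 * 35 * 24.9
Q = 453180.0 W


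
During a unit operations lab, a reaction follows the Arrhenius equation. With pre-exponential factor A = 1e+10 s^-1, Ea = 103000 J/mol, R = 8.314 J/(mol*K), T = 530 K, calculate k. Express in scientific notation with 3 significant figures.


k = A * exp(-Ea/(R*T))
k = 1e+10 * exp(-103000 / (8.314 * 530))
k = 1e+10 * exp(-23.374985)
k = 7.05e-01


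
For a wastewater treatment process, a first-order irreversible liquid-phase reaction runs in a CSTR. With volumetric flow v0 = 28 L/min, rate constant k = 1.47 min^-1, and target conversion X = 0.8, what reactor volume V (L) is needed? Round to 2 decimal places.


V = v0 * X / (k * (1 - X))
V = 28 * 0.8 / (1.47 * (1 - 0.8))
V = 22.4 / (1.47 * 0.2)
V = 22.4 / 0.294
V = 76.19 L


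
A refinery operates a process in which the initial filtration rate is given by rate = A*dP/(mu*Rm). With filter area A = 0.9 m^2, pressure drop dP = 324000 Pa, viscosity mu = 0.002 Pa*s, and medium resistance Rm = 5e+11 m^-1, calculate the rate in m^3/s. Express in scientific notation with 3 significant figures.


rate = A * dP / (mu * Rm)
rate = 0.9 * 324000 / (0.002 * 5e+11)
rate = 291600.0 / 1.000e+09
rate = 2.92e-04 m^3/s


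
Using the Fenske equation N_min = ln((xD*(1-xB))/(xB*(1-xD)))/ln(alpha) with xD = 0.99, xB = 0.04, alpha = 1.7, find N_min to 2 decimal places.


N_min = ln((xD*(1-xB))/(xB*(1-xD))) / ln(alpha)
Numerator inside ln: 0.9504 / 0.0004 = 2376.0
ln(2376.0) = 7.773174
ln(alpha) = ln(1.7) = 0.530628
N_min = 7.773174 / 0.530628 = 14.65


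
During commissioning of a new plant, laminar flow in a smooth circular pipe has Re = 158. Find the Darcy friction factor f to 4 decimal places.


f = 64 / Re
f = 64 / 158
f = 0.4051


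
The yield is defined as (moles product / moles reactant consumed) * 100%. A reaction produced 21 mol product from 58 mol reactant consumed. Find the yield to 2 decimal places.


Yield = (moles product / moles consumed) * 100%
Yield = (21 / 58) * 100
Yield = 0.3621 * 100
Yield = 36.21%


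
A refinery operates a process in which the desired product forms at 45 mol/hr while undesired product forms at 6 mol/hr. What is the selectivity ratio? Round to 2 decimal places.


S = desired product rate / undesired product rate
S = 45 / 6
S = 7.50


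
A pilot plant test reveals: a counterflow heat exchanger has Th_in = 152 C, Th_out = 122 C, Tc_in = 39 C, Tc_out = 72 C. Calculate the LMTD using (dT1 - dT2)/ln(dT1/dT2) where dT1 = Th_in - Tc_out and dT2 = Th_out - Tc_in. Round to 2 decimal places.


dT1 = Th_in - Tc_out = 152 - 72 = 80
dT2 = Th_out - Tc_in = 122 - 39 = 83
LMTD = (dT1 - dT2) / ln(dT1/dT2)
LMTD = (80 - 83) / ln(80/83)
LMTD = 81.49 K


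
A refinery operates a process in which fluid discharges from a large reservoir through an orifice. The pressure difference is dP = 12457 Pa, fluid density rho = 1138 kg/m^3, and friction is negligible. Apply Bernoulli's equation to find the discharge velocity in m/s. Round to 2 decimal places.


v = sqrt(2*dP/rho)
v = sqrt(2*12457/1138)
v = sqrt(21.892794)
v = 4.68 m/s


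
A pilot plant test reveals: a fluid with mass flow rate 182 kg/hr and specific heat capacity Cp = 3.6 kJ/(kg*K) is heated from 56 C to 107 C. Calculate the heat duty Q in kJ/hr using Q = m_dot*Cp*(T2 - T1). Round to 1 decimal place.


Q = m_dot * Cp * (T2 - T1)
Q = 182 * 3.6 * (107 - 56)
Q = 182 * 3.6 * 51
Q = 33415.2 kJ/hr


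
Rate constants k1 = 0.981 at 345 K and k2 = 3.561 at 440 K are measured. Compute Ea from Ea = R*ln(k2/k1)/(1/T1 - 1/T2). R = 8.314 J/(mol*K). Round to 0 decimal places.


Ea = R * ln(k2/k1) / (1/T1 - 1/T2)
ln(k2/k1) = ln(3.561/0.981) = 1.2892242
1/T1 - 1/T2 = 1/345 - 1/440 = 0.000625823452
Ea = 8.314 * 1.2892242 / 0.000625823452
Ea = 17127 J/mol


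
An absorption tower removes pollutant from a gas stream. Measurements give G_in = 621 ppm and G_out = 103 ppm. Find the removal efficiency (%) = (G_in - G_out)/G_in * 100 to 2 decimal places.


Efficiency = (G_in - G_out) / G_in * 100%
Efficiency = (621 - 103) / 621 * 100
Efficiency = 518 / 621 * 100
Efficiency = 83.41%


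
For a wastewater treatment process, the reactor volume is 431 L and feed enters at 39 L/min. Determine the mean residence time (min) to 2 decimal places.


tau = V / v0
tau = 431 / 39
tau = 11.05 min


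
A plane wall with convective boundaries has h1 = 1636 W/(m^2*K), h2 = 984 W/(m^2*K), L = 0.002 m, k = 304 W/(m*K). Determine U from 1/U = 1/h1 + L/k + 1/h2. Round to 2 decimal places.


1/U = 1/h1 + L/k + 1/h2
1/U = 1/1636 + 0.002/304 + 1/984
1/U = 0.0006112469 + 6.5789e-06 + 0.0010162602
1/U = 0.001634086
U = 611.96 W/(m^2*K)


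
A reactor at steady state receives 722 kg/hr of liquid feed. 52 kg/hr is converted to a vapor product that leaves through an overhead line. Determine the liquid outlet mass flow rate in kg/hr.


Steady-state mass balance on the main outlet: F_out = F_in - F_removed
F_out = 722 - 52
F_out = 670 kg/hr


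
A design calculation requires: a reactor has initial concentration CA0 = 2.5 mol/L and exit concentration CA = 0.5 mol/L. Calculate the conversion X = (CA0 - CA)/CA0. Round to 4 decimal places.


X = (CA0 - CA) / CA0
X = (2.5 - 0.5) / 2.5
X = 2.0 / 2.5
X = 0.8000


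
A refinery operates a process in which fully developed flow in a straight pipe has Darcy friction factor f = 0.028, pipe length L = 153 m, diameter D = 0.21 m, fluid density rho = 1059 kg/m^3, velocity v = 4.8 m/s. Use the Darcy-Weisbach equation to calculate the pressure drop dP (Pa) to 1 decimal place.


dP = f * (L/D) * (rho*v^2/2)
dP = 0.028 * (153/0.21) * (1059*4.8^2/2)
L/D = 728.57142857
rho*v^2/2 = 1059*23.04/2 = 12199.68
dP = 0.028 * 728.57142857 * 12199.68
dP = 248873.5 Pa


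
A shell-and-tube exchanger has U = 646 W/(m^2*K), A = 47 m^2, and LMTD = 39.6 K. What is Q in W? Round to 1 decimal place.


Q = U * A * LMTD
Q = 646 * 47 * 39.6
Q = 1202335.2 W


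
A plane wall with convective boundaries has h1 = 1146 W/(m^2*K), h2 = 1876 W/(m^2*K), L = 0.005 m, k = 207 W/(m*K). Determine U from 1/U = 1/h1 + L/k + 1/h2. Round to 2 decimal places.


1/U = 1/h1 + L/k + 1/h2
1/U = 1/1146 + 0.005/207 + 1/1876
1/U = 0.0008726003 + 2.41546e-05 + 0.000533049
1/U = 0.0014298039
U = 699.40 W/(m^2*K)


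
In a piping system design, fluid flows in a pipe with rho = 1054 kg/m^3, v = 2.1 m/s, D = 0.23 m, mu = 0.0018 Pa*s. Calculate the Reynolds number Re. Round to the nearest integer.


Re = rho * v * D / mu
Re = 1054 * 2.1 * 0.23 / 0.0018
Re = 509.082 / 0.0018
Re = 282823


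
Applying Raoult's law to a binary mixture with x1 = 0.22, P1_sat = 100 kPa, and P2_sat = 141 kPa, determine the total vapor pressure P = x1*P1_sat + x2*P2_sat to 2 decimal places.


P = x1*P1_sat + x2*P2_sat
x2 = 1 - x1 = 1 - 0.22 = 0.78
P = 0.22*100 + 0.78*141
P = 22.0 + 109.98
P = 131.98 kPa


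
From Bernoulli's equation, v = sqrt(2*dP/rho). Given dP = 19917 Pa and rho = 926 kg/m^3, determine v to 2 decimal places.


v = sqrt(2*dP/rho)
v = sqrt(2*19917/926)
v = sqrt(43.017279)
v = 6.56 m/s


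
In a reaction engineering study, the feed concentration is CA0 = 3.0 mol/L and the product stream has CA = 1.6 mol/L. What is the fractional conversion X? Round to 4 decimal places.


X = (CA0 - CA) / CA0
X = (3.0 - 1.6) / 3.0
X = 1.4 / 3.0
X = 0.4667


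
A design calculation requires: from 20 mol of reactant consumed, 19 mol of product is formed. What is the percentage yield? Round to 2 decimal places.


Yield = (moles product / moles consumed) * 100%
Yield = (19 / 20) * 100
Yield = 0.95 * 100
Yield = 95.00%


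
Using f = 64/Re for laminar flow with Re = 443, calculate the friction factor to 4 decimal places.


f = 64 / Re
f = 64 / 443
f = 0.1445


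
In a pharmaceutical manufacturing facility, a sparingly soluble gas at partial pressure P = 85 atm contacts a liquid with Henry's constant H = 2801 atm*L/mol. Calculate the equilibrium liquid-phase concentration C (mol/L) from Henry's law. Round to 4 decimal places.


C = P / H
C = 85 / 2801
C = 0.0303 mol/L


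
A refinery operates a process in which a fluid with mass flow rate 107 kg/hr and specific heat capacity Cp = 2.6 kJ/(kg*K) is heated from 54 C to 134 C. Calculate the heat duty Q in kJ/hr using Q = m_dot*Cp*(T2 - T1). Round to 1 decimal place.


Q = m_dot * Cp * (T2 - T1)
Q = 107 * 2.6 * (134 - 54)
Q = 107 * 2.6 * 80
Q = 22256.0 kJ/hr


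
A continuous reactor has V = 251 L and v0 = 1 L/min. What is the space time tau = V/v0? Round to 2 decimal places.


tau = V / v0
tau = 251 / 1
tau = 251.00 min


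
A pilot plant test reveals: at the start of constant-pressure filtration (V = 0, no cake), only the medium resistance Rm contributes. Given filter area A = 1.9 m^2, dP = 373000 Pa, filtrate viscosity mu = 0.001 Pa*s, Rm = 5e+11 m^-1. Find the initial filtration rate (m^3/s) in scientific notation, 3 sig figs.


rate = A * dP / (mu * Rm)
rate = 1.9 * 373000 / (0.001 * 5e+11)
rate = 708700.0 / 5.000e+08
rate = 1.42e-03 m^3/s


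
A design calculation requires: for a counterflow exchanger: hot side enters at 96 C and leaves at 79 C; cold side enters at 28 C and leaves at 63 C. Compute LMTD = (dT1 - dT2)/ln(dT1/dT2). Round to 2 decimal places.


dT1 = Th_in - Tc_out = 96 - 63 = 33
dT2 = Th_out - Tc_in = 79 - 28 = 51
LMTD = (dT1 - dT2) / ln(dT1/dT2)
LMTD = (33 - 51) / ln(33/51)
LMTD = 41.35 K


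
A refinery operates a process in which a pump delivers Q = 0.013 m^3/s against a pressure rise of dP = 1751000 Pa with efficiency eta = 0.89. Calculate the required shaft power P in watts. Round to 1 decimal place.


P = Q * dP / eta
P = 0.013 * 1751000 / 0.89
P = 22763.0 / 0.89
P = 25576.4 W


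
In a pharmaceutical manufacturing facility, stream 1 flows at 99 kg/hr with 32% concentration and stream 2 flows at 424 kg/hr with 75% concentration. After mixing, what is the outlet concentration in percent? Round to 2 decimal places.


Mass balance on solute: F1*x1 + F2*x2 = F3*x3
F3 = F1 + F2 = 99 + 424 = 523 kg/hr
x3 = (F1*x1 + F2*x2)/F3
x3 = (99*0.32 + 424*0.75) / 523
x3 = 66.86%


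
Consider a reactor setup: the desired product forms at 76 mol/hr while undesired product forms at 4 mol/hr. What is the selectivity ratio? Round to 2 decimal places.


S = desired product rate / undesired product rate
S = 76 / 4
S = 19.00


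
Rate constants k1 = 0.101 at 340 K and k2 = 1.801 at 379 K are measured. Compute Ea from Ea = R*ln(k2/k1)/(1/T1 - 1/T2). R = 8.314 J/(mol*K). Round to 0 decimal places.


Ea = R * ln(k2/k1) / (1/T1 - 1/T2)
ln(k2/k1) = ln(1.801/0.101) = 2.8809768
1/T1 - 1/T2 = 1/340 - 1/379 = 0.000302654043
Ea = 8.314 * 2.8809768 / 0.000302654043
Ea = 79141 J/mol


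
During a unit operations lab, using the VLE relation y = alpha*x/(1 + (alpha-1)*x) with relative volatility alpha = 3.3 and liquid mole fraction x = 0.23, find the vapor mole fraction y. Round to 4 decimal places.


y = alpha*x / (1 + (alpha-1)*x)
y = 3.3*0.23 / (1 + (3.3-1)*0.23)
y = 0.759 / (1 + 0.529)
y = 0.759 / 1.529
y = 0.4964


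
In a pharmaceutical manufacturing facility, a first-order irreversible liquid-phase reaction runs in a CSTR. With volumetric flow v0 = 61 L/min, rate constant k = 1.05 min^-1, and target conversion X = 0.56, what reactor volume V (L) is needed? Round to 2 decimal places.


V = v0 * X / (k * (1 - X))
V = 61 * 0.56 / (1.05 * (1 - 0.56))
V = 34.16 / (1.05 * 0.44)
V = 34.16 / 0.462
V = 73.94 L


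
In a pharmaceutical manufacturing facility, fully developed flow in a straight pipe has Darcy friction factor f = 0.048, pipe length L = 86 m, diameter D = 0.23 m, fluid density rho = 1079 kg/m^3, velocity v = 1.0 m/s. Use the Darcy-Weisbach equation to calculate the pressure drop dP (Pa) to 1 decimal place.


dP = f * (L/D) * (rho*v^2/2)
dP = 0.048 * (86/0.23) * (1079*1.0^2/2)
L/D = 373.91304348
rho*v^2/2 = 1079*1.0/2 = 539.5
dP = 0.048 * 373.91304348 * 539.5
dP = 9682.9 Pa


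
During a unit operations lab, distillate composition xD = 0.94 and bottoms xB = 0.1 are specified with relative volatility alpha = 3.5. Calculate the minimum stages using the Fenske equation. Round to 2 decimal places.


N_min = ln((xD*(1-xB))/(xB*(1-xD))) / ln(alpha)
Numerator inside ln: 0.846 / 0.006 = 141.0
ln(141.0) = 4.94876
ln(alpha) = ln(3.5) = 1.252763
N_min = 4.94876 / 1.252763 = 3.95


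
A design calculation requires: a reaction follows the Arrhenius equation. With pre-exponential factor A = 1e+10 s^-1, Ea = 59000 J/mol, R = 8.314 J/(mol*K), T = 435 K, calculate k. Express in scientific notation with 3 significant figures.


k = A * exp(-Ea/(R*T))
k = 1e+10 * exp(-59000 / (8.314 * 435))
k = 1e+10 * exp(-16.31371)
k = 8.22e+02


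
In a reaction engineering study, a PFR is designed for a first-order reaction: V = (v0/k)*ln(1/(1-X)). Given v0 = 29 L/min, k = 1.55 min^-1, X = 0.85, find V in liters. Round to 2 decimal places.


V = (v0/k) * ln(1/(1-X))
V = (29/1.55) * ln(1/(1-0.85))
V = 18.709677 * ln(6.666667)
V = 18.709677 * 1.89712
V = 35.49 L


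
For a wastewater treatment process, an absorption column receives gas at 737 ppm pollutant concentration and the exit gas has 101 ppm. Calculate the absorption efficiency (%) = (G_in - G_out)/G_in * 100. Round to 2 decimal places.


Efficiency = (G_in - G_out) / G_in * 100%
Efficiency = (737 - 101) / 737 * 100
Efficiency = 636 / 737 * 100
Efficiency = 86.30%


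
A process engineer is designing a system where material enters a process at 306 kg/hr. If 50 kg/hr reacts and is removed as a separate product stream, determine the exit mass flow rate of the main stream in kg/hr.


Steady-state mass balance on the main outlet: F_out = F_in - F_removed
F_out = 306 - 50
F_out = 256 kg/hr


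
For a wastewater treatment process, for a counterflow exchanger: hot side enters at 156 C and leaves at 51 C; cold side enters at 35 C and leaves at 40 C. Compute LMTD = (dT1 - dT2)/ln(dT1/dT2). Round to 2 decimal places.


dT1 = Th_in - Tc_out = 156 - 40 = 116
dT2 = Th_out - Tc_in = 51 - 35 = 16
LMTD = (dT1 - dT2) / ln(dT1/dT2)
LMTD = (116 - 16) / ln(116/16)
LMTD = 50.48 K


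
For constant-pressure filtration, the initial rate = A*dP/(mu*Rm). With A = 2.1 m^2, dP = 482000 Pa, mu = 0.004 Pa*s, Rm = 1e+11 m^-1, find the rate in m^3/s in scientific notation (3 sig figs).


rate = A * dP / (mu * Rm)
rate = 2.1 * 482000 / (0.004 * 1e+11)
rate = 1012200.0 / 4.000e+08
rate = 2.53e-03 m^3/s


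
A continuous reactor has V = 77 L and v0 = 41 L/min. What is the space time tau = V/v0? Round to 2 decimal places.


tau = V / v0
tau = 77 / 41
tau = 1.88 min


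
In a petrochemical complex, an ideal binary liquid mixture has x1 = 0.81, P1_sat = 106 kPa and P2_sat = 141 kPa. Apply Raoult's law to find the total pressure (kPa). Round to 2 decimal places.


P = x1*P1_sat + x2*P2_sat
x2 = 1 - x1 = 1 - 0.81 = 0.19
P = 0.81*106 + 0.19*141
P = 85.86 + 26.79
P = 112.65 kPa


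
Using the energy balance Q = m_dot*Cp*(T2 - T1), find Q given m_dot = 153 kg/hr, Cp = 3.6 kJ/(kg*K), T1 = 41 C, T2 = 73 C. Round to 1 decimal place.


Q = m_dot * Cp * (T2 - T1)
Q = 153 * 3.6 * (73 - 41)
Q = 153 * 3.6 * 32
Q = 17625.6 kJ/hr


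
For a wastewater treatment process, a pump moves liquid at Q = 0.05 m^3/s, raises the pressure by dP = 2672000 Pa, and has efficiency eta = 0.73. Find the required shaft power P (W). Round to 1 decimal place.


P = Q * dP / eta
P = 0.05 * 2672000 / 0.73
P = 133600.0 / 0.73
P = 183013.7 W


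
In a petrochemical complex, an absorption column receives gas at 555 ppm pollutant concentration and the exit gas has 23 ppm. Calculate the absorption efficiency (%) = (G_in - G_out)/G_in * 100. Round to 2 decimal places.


Efficiency = (G_in - G_out) / G_in * 100%
Efficiency = (555 - 23) / 555 * 100
Efficiency = 532 / 555 * 100
Efficiency = 95.86%


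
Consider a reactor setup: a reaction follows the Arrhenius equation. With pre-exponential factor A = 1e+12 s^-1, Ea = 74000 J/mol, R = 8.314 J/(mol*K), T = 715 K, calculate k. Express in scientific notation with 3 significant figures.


k = A * exp(-Ea/(R*T))
k = 1e+12 * exp(-74000 / (8.314 * 715))
k = 1e+12 * exp(-12.448461)
k = 3.92e+06


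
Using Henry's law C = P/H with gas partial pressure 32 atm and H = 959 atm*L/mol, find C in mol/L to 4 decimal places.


C = P / H
C = 32 / 959
C = 0.0334 mol/L


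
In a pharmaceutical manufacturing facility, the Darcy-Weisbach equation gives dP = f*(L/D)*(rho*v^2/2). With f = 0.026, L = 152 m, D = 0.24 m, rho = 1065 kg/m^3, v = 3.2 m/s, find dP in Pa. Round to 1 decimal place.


dP = f * (L/D) * (rho*v^2/2)
dP = 0.026 * (152/0.24) * (1065*3.2^2/2)
L/D = 633.33333333
rho*v^2/2 = 1065*10.24/2 = 5452.8
dP = 0.026 * 633.33333333 * 5452.8
dP = 89789.4 Pa


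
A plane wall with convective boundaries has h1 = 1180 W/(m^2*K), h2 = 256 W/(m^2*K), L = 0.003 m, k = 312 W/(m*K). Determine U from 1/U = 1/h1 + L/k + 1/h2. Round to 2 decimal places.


1/U = 1/h1 + L/k + 1/h2
1/U = 1/1180 + 0.003/312 + 1/256
1/U = 0.0008474576 + 9.6154e-06 + 0.00390625
1/U = 0.004763323
U = 209.94 W/(m^2*K)


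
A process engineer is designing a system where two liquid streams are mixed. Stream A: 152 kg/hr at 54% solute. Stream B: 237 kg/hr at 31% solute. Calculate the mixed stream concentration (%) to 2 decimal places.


Mass balance on solute: F1*x1 + F2*x2 = F3*x3
F3 = F1 + F2 = 152 + 237 = 389 kg/hr
x3 = (F1*x1 + F2*x2)/F3
x3 = (152*0.54 + 237*0.31) / 389
x3 = 39.99%


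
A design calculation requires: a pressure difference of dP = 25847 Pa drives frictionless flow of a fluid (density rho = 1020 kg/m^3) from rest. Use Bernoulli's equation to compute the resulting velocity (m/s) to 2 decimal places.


v = sqrt(2*dP/rho)
v = sqrt(2*25847/1020)
v = sqrt(50.680392)
v = 7.12 m/s


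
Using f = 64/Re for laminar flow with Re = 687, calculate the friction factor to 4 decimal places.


f = 64 / Re
f = 64 / 687
f = 0.0932


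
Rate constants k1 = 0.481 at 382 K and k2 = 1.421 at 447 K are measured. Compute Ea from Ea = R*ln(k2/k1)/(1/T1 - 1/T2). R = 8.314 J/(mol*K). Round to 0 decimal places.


Ea = R * ln(k2/k1) / (1/T1 - 1/T2)
ln(k2/k1) = ln(1.421/0.481) = 1.0832489
1/T1 - 1/T2 = 1/382 - 1/447 = 0.000380664582
Ea = 8.314 * 1.0832489 / 0.000380664582
Ea = 23659 J/mol


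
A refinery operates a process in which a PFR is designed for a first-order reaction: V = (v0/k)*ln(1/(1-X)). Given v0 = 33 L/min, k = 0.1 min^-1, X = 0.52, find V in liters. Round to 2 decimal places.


V = (v0/k) * ln(1/(1-X))
V = (33/0.1) * ln(1/(1-0.52))
V = 330.0 * ln(2.083333)
V = 330.0 * 0.733969
V = 242.21 L


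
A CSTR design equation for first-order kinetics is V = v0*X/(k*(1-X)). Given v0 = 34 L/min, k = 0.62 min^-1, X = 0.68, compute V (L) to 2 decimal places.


V = v0 * X / (k * (1 - X))
V = 34 * 0.68 / (0.62 * (1 - 0.68))
V = 23.12 / (0.62 * 0.32)
V = 23.12 / 0.1984
V = 116.53 L


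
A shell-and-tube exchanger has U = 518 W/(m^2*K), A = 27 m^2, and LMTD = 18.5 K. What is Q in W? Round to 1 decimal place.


Q = U * A * LMTD
Q = 518 * 27 * 18.5
Q = 258741.0 W


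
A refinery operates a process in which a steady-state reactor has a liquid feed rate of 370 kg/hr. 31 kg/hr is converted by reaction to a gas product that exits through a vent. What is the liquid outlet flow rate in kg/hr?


Steady-state mass balance on the main outlet: F_out = F_in - F_removed
F_out = 370 - 31
F_out = 339 kg/hr


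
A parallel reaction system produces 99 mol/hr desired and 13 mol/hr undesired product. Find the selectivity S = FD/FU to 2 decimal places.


S = desired product rate / undesired product rate
S = 99 / 13
S = 7.62


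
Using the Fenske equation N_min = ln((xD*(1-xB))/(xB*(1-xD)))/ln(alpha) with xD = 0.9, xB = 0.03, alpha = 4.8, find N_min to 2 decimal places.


N_min = ln((xD*(1-xB))/(xB*(1-xD))) / ln(alpha)
Numerator inside ln: 0.873 / 0.003 = 291.0
ln(291.0) = 5.673323
ln(alpha) = ln(4.8) = 1.568616
N_min = 5.673323 / 1.568616 = 3.62


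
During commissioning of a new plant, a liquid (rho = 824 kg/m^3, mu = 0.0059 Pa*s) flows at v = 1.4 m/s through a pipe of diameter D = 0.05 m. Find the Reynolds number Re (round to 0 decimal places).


Re = rho * v * D / mu
Re = 824 * 1.4 * 0.05 / 0.0059
Re = 57.68 / 0.0059
Re = 9776


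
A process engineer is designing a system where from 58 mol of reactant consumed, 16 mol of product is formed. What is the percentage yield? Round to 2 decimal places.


Yield = (moles product / moles consumed) * 100%
Yield = (16 / 58) * 100
Yield = 0.2759 * 100
Yield = 27.59%


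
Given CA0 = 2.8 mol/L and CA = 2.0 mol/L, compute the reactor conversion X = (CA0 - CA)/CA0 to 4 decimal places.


X = (CA0 - CA) / CA0
X = (2.8 - 2.0) / 2.8
X = 0.8 / 2.8
X = 0.2857


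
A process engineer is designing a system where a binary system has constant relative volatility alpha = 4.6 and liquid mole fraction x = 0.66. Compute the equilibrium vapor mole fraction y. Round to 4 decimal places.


y = alpha*x / (1 + (alpha-1)*x)
y = 4.6*0.66 / (1 + (4.6-1)*0.66)
y = 3.036 / (1 + 2.376)
y = 3.036 / 3.376
y = 0.8993


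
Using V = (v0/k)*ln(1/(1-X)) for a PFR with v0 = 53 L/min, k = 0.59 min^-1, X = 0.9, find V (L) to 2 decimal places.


V = (v0/k) * ln(1/(1-X))
V = (53/0.59) * ln(1/(1-0.9))
V = 89.830508 * ln(10.0)
V = 89.830508 * 2.302585
V = 206.84 L


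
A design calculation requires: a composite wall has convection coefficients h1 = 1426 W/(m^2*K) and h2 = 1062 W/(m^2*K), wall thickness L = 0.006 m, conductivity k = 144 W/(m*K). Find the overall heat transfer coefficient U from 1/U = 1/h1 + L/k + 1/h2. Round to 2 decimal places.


1/U = 1/h1 + L/k + 1/h2
1/U = 1/1426 + 0.006/144 + 1/1062
1/U = 0.0007012623 + 4.16667e-05 + 0.0009416196
1/U = 0.0016845486
U = 593.63 W/(m^2*K)


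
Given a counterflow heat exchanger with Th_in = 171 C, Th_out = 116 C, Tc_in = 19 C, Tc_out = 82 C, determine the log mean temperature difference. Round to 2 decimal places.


dT1 = Th_in - Tc_out = 171 - 82 = 89
dT2 = Th_out - Tc_in = 116 - 19 = 97
LMTD = (dT1 - dT2) / ln(dT1/dT2)
LMTD = (89 - 97) / ln(89/97)
LMTD = 92.94 K


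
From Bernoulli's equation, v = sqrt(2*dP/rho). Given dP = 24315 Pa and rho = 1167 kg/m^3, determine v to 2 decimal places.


v = sqrt(2*dP/rho)
v = sqrt(2*24315/1167)
v = sqrt(41.670951)
v = 6.46 m/s


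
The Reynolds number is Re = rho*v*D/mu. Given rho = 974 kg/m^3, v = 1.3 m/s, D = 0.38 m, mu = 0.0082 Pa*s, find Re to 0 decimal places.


Re = rho * v * D / mu
Re = 974 * 1.3 * 0.38 / 0.0082
Re = 481.156 / 0.0082
Re = 58678


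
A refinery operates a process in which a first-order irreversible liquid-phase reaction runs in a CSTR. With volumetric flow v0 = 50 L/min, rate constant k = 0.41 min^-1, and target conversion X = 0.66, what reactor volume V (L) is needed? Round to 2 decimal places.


V = v0 * X / (k * (1 - X))
V = 50 * 0.66 / (0.41 * (1 - 0.66))
V = 33.0 / (0.41 * 0.34)
V = 33.0 / 0.1394
V = 236.73 L


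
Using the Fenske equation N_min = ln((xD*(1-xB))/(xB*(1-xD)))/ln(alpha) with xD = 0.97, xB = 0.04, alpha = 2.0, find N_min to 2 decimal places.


N_min = ln((xD*(1-xB))/(xB*(1-xD))) / ln(alpha)
Numerator inside ln: 0.9312 / 0.0012 = 776.0
ln(776.0) = 6.654153
ln(alpha) = ln(2.0) = 0.693147
N_min = 6.654153 / 0.693147 = 9.60


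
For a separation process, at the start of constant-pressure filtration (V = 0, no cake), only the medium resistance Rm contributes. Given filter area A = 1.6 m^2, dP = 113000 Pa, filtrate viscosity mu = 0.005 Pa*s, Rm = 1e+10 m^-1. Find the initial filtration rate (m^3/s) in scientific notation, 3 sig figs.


rate = A * dP / (mu * Rm)
rate = 1.6 * 113000 / (0.005 * 1e+10)
rate = 180800.0 / 5.000e+07
rate = 3.62e-03 m^3/s


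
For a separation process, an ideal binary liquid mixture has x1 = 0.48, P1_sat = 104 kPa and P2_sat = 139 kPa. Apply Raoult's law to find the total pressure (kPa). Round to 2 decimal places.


P = x1*P1_sat + x2*P2_sat
x2 = 1 - x1 = 1 - 0.48 = 0.52
P = 0.48*104 + 0.52*139
P = 49.92 + 72.28
P = 122.20 kPa


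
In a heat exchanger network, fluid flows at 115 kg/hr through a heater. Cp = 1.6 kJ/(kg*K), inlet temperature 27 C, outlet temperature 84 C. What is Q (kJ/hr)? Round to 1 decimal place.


Q = m_dot * Cp * (T2 - T1)
Q = 115 * 1.6 * (84 - 27)
Q = 115 * 1.6 * 57
Q = 10488.0 kJ/hr


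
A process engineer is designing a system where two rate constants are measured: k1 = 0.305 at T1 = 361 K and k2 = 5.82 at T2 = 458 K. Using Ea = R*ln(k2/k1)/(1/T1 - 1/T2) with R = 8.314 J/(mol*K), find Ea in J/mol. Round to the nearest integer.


Ea = R * ln(k2/k1) / (1/T1 - 1/T2)
ln(k2/k1) = ln(5.82/0.305) = 2.9487438
1/T1 - 1/T2 = 1/361 - 1/458 = 0.000586676989
Ea = 8.314 * 2.9487438 / 0.000586676989
Ea = 41788 J/mol


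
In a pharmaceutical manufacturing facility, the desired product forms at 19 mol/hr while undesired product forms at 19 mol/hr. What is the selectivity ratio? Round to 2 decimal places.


S = desired product rate / undesired product rate
S = 19 / 19
S = 1.00


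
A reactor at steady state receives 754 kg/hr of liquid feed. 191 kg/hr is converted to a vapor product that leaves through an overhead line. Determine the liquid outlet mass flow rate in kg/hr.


Steady-state mass balance on the main outlet: F_out = F_in - F_removed
F_out = 754 - 191
F_out = 563 kg/hr


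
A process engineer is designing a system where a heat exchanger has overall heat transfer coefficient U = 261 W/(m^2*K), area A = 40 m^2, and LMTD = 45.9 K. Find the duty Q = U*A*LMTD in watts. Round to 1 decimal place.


Q = U * A * LMTD
Q = 261 * 40 * 45.9
Q = 479196.0 W


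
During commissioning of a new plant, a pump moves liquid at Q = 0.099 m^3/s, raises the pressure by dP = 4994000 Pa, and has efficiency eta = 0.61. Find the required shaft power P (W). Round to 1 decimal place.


P = Q * dP / eta
P = 0.099 * 4994000 / 0.61
P = 494406.0 / 0.61
P = 810501.6 W


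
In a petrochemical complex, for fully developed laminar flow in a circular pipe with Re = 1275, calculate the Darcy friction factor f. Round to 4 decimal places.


f = 64 / Re
f = 64 / 1275
f = 0.0502


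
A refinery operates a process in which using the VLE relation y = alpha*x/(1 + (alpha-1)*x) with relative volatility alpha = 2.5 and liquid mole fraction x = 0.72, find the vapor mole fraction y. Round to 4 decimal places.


y = alpha*x / (1 + (alpha-1)*x)
y = 2.5*0.72 / (1 + (2.5-1)*0.72)
y = 1.8 / (1 + 1.08)
y = 1.8 / 2.08
y = 0.8654


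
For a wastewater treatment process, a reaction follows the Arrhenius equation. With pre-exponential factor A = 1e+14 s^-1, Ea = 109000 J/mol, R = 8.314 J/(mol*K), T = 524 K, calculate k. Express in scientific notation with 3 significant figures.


k = A * exp(-Ea/(R*T))
k = 1e+14 * exp(-109000 / (8.314 * 524))
k = 1e+14 * exp(-25.019878)
k = 1.36e+03


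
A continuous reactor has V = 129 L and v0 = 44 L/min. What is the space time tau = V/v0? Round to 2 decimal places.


tau = V / v0
tau = 129 / 44
tau = 2.93 min


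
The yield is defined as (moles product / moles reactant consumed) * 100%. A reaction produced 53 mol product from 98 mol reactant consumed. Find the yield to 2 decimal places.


Yield = (moles product / moles consumed) * 100%
Yield = (53 / 98) * 100
Yield = 0.5408 * 100
Yield = 54.08%


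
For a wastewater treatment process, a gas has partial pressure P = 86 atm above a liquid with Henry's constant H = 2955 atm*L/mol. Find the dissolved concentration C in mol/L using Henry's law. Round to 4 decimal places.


C = P / H
C = 86 / 2955
C = 0.0291 mol/L


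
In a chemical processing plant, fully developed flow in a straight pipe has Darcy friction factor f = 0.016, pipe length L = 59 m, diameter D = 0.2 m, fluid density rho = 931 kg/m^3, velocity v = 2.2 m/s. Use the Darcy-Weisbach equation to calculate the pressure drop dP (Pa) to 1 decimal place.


dP = f * (L/D) * (rho*v^2/2)
dP = 0.016 * (59/0.2) * (931*2.2^2/2)
L/D = 295.0
rho*v^2/2 = 931*4.84/2 = 2253.02
dP = 0.016 * 295.0 * 2253.02
dP = 10634.3 Pa


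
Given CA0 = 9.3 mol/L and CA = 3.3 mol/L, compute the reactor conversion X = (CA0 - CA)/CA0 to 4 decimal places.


X = (CA0 - CA) / CA0
X = (9.3 - 3.3) / 9.3
X = 6.0 / 9.3
X = 0.6452


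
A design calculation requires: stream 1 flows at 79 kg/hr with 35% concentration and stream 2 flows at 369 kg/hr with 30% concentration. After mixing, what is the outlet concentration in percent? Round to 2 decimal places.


Mass balance on solute: F1*x1 + F2*x2 = F3*x3
F3 = F1 + F2 = 79 + 369 = 448 kg/hr
x3 = (F1*x1 + F2*x2)/F3
x3 = (79*0.35 + 369*0.3) / 448
x3 = 30.88%


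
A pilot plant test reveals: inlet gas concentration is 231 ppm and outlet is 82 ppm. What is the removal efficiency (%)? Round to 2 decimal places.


Efficiency = (G_in - G_out) / G_in * 100%
Efficiency = (231 - 82) / 231 * 100
Efficiency = 149 / 231 * 100
Efficiency = 64.50%


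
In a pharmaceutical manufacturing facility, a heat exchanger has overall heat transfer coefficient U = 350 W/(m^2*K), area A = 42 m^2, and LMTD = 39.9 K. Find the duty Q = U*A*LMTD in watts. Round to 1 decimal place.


Q = U * A * LMTD
Q = 350 * 42 * 39.9
Q = 586530.0 W


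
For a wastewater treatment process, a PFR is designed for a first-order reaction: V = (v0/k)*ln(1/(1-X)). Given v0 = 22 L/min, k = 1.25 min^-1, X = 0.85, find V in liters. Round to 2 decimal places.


V = (v0/k) * ln(1/(1-X))
V = (22/1.25) * ln(1/(1-0.85))
V = 17.6 * ln(6.666667)
V = 17.6 * 1.89712
V = 33.39 L


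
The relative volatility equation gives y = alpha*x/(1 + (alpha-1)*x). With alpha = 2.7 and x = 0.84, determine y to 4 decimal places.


y = alpha*x / (1 + (alpha-1)*x)
y = 2.7*0.84 / (1 + (2.7-1)*0.84)
y = 2.268 / (1 + 1.428)
y = 2.268 / 2.428
y = 0.9341


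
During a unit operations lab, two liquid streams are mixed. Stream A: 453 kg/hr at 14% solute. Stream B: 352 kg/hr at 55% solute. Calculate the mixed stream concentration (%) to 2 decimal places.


Mass balance on solute: F1*x1 + F2*x2 = F3*x3
F3 = F1 + F2 = 453 + 352 = 805 kg/hr
x3 = (F1*x1 + F2*x2)/F3
x3 = (453*0.14 + 352*0.55) / 805
x3 = 31.93%


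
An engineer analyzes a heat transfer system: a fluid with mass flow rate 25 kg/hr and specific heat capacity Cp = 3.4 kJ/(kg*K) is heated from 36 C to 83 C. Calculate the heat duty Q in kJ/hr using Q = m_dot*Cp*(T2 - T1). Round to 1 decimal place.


Q = m_dot * Cp * (T2 - T1)
Q = 25 * 3.4 * (83 - 36)
Q = 25 * 3.4 * 47
Q = 3995.0 kJ/hr


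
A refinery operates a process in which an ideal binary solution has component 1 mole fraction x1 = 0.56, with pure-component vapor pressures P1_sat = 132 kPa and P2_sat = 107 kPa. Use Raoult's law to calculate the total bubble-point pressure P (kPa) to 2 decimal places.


P = x1*P1_sat + x2*P2_sat
x2 = 1 - x1 = 1 - 0.56 = 0.44
P = 0.56*132 + 0.44*107
P = 73.92 + 47.08
P = 121.00 kPa


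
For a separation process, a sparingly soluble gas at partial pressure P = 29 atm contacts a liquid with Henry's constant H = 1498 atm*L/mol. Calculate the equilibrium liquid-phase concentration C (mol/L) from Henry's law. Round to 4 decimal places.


C = P / H
C = 29 / 1498
C = 0.0194 mol/L


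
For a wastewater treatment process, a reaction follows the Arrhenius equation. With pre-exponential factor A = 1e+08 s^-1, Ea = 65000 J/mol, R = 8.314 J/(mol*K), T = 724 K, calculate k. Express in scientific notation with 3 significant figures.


k = A * exp(-Ea/(R*T))
k = 1e+08 * exp(-65000 / (8.314 * 724))
k = 1e+08 * exp(-10.798533)
k = 2.04e+03


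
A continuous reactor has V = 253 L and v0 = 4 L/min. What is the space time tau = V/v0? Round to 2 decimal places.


tau = V / v0
tau = 253 / 4
tau = 63.25 min


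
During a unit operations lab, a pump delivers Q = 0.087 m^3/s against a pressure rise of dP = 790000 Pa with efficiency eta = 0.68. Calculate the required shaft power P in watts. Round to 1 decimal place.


P = Q * dP / eta
P = 0.087 * 790000 / 0.68
P = 68730.0 / 0.68
P = 101073.5 W


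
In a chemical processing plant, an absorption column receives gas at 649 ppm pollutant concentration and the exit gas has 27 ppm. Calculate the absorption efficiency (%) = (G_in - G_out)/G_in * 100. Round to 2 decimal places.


Efficiency = (G_in - G_out) / G_in * 100%
Efficiency = (649 - 27) / 649 * 100
Efficiency = 622 / 649 * 100
Efficiency = 95.84%


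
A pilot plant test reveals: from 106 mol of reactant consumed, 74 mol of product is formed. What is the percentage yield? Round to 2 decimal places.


Yield = (moles product / moles consumed) * 100%
Yield = (74 / 106) * 100
Yield = 0.6981 * 100
Yield = 69.81%


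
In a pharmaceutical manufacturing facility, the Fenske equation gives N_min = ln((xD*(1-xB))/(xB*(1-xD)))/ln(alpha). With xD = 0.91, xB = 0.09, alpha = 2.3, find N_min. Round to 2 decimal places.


N_min = ln((xD*(1-xB))/(xB*(1-xD))) / ln(alpha)
Numerator inside ln: 0.8281 / 0.0081 = 102.234568
ln(102.234568) = 4.62727
ln(alpha) = ln(2.3) = 0.832909
N_min = 4.62727 / 0.832909 = 5.56


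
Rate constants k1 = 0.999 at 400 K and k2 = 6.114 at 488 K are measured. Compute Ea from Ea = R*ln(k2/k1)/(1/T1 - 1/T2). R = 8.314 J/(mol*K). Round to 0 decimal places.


Ea = R * ln(k2/k1) / (1/T1 - 1/T2)
ln(k2/k1) = ln(6.114/0.999) = 1.8115817
1/T1 - 1/T2 = 1/400 - 1/488 = 0.000450819672
Ea = 8.314 * 1.8115817 / 0.000450819672
Ea = 33409 J/mol


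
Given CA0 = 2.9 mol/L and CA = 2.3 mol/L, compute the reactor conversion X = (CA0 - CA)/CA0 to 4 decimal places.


X = (CA0 - CA) / CA0
X = (2.9 - 2.3) / 2.9
X = 0.6 / 2.9
X = 0.2069


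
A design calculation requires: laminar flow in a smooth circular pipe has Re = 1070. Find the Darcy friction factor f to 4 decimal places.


f = 64 / Re
f = 64 / 1070
f = 0.0598


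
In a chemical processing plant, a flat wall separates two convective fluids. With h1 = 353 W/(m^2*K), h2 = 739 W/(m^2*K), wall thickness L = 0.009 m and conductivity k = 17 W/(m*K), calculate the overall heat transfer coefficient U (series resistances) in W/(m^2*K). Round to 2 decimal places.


1/U = 1/h1 + L/k + 1/h2
1/U = 1/353 + 0.009/17 + 1/739
1/U = 0.0028328612 + 0.0005294118 + 0.00135318
1/U = 0.004715453
U = 212.07 W/(m^2*K)


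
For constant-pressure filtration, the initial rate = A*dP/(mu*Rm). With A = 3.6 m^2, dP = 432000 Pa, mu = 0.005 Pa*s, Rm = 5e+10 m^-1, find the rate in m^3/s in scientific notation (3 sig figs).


rate = A * dP / (mu * Rm)
rate = 3.6 * 432000 / (0.005 * 5e+10)
rate = 1555200.0 / 2.500e+08
rate = 6.22e-03 m^3/s


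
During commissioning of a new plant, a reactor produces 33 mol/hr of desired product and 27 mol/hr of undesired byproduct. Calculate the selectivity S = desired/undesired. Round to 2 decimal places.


S = desired product rate / undesired product rate
S = 33 / 27
S = 1.22


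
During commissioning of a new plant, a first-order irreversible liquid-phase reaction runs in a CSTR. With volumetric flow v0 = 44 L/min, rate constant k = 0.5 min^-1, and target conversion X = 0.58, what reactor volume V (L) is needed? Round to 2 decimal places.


V = v0 * X / (k * (1 - X))
V = 44 * 0.58 / (0.5 * (1 - 0.58))
V = 25.52 / (0.5 * 0.42)
V = 25.52 / 0.21
V = 121.52 L


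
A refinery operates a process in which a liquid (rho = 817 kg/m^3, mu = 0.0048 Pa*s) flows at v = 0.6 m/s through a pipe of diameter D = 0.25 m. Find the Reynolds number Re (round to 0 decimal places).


Re = rho * v * D / mu
Re = 817 * 0.6 * 0.25 / 0.0048
Re = 122.55 / 0.0048
Re = 25531


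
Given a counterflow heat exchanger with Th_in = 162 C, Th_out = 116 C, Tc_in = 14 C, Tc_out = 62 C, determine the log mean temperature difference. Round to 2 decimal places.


dT1 = Th_in - Tc_out = 162 - 62 = 100
dT2 = Th_out - Tc_in = 116 - 14 = 102
LMTD = (dT1 - dT2) / ln(dT1/dT2)
LMTD = (100 - 102) / ln(100/102)
LMTD = 101.00 K


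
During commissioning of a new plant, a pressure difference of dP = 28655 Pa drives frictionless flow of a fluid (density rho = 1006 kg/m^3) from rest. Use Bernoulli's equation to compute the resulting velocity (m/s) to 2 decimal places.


v = sqrt(2*dP/rho)
v = sqrt(2*28655/1006)
v = sqrt(56.968191)
v = 7.55 m/s


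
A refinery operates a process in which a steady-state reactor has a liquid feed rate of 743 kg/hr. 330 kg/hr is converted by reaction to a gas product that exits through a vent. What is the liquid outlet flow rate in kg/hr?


Steady-state mass balance on the main outlet: F_out = F_in - F_removed
F_out = 743 - 330
F_out = 413 kg/hr
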